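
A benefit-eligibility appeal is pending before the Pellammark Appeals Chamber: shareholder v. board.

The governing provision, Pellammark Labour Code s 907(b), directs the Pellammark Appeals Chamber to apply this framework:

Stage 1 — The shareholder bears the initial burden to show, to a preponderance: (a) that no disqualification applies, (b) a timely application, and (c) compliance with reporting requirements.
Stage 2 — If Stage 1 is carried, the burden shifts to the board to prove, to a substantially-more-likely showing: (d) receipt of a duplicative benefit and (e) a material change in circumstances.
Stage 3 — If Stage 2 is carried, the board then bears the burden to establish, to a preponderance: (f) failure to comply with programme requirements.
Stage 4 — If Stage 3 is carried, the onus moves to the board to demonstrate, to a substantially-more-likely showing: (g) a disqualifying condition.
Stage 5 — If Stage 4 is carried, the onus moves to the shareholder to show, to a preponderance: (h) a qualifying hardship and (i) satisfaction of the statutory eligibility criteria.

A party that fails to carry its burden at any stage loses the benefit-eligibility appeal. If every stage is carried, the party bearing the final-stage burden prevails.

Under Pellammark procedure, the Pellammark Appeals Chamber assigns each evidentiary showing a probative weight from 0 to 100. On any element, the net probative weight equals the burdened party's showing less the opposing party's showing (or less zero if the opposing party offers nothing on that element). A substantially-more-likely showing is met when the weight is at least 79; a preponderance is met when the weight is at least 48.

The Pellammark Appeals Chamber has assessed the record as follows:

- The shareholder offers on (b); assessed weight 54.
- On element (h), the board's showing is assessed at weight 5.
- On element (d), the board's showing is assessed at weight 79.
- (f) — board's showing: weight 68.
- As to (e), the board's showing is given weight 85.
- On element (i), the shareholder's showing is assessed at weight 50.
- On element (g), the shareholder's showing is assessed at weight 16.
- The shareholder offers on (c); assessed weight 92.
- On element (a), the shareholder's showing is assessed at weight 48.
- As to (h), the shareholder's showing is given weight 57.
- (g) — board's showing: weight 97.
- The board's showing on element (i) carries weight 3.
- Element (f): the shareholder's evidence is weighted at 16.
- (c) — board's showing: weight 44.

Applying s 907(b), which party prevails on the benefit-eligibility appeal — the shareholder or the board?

Stage 1 — burden on shareholder; standard: a preponderance (weight is at least 48).
    (a): 48 ≥ 48 [met]
    (b): 54 ≥ 48 [met]
    (c): 92 − 44 = 48 ≥ 48 [met]
  All elements met. The burden passes to the board.
Stage 2 — burden on board; standard: a substantially-more-likely showing (weight is at least 79).
    (d): 79 ≥ 79 [met]
    (e): 85 ≥ 79 [met]
  Stage 2 carried; the burden remains with the board.
Stage 3 — burden on board; standard: a preponderance (weight is at least 48).
    (f): 68 − 16 = 52 ≥ 48 [met]
  Stage 3 is satisfied; the board continues to bear the burden.
Stage 4 — burden on board; standard: a substantially-more-likely showing (weight is at least 79).
    (g): 97 − 16 = 81 ≥ 79 [met]
  All elements met. The burden passes to the shareholder.
Stage 5 — burden on shareholder; standard: a preponderance (weight is at least 48).
    (h): 57 − 5 = 52 ≥ 48 [met]
    (i): 50 − 3 = 47 < 48 [not met]
  Not every element is met, so the shareholder fails to carry Stage 5.
The analysis ends at Stage 5; the board prevails.

board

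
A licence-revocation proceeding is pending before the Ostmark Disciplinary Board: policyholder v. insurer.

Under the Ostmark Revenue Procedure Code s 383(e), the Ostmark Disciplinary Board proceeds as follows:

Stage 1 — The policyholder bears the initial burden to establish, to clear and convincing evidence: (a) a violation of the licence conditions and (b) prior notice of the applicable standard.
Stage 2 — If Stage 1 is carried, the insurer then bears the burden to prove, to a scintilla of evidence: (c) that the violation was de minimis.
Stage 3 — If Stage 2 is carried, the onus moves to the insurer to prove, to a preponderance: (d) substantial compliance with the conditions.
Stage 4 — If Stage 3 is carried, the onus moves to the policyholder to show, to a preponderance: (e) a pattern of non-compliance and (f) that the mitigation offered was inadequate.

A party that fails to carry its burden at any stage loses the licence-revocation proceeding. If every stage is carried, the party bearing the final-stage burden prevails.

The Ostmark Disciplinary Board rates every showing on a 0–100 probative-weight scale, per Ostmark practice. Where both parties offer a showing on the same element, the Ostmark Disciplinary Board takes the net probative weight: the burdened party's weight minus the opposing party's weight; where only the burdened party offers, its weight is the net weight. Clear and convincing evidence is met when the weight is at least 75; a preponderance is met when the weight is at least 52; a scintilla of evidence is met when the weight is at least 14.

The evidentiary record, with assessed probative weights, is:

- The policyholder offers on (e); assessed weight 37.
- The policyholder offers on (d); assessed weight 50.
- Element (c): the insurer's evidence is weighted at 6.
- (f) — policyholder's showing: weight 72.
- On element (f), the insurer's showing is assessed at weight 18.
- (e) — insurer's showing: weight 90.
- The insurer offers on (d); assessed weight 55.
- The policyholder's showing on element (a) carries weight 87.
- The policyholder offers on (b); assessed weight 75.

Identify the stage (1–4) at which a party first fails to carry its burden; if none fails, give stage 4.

Stage 1 — burden on policyholder; standard: clear and convincing evidence (weight is at least 75).
    (a): 87 ≥ 75 [met]
    (b): 75 ≥ 75 [met]
  The policyholder carries Stage 1; the insurer now bears the burden.
Stage 2 — burden on insurer; standard: a scintilla of evidence (weight is at least 14).
    (c): 6 < 14 [not met]
  The insurer does not carry Stage 2.
The analysis ends at Stage 2; the policyholder prevails.

stage 2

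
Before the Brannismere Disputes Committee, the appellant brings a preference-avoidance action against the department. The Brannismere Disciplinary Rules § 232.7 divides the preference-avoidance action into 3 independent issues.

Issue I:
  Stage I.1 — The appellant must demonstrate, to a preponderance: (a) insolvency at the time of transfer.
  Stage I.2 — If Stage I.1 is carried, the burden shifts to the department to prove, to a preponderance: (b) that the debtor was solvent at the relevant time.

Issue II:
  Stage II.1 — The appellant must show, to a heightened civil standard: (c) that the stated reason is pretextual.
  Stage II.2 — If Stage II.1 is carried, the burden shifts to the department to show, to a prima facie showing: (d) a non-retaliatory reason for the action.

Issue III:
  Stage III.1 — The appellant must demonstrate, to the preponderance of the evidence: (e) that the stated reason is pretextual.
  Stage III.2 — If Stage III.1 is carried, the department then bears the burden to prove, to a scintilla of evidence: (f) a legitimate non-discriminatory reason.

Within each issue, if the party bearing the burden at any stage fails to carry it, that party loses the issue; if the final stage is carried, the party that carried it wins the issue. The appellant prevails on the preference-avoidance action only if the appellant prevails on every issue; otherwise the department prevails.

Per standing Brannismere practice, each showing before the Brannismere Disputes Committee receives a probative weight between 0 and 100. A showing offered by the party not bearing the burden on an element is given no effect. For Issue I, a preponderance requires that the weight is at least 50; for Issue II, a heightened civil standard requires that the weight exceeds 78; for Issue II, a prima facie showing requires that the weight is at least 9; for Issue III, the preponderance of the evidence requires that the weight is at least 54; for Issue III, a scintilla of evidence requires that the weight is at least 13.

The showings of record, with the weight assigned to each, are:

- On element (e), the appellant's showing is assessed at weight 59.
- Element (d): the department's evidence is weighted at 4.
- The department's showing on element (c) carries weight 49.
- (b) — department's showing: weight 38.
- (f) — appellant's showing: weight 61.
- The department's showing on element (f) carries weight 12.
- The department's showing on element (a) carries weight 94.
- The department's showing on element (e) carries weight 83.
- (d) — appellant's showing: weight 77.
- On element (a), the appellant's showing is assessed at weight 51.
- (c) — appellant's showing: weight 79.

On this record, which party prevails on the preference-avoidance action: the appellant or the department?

appellant

— Issue I —
Stage I.1 — burden on appellant; standard: a preponderance (weight is at least 50).
    (a): 51 (department's 94 disregarded) ≥ 50 [met]
  All elements met. The burden passes to the department.
Stage I.2 — burden on department; standard: a preponderance (weight is at least 50).
    (b): 38 < 50 [not met]
  The department does not carry Stage I.2.
So the appellant prevails on this issue.
— Issue II —
Stage II.1 (appellant, a heightened civil standard, weight exceeds 78): (c) 79 (department's 49 disregarded) > 78 — meets.
  All elements met. The burden passes to the department.
Stage II.2 (department, a prima facie showing, weight is at least 9): (d) 4 (appellant's 77 disregarded) < 9 — fails.
  Stage II.2 not carried; the department fails its burden.
So the appellant prevails on this issue.
— Issue III —
Stage III.1 — burden on appellant; standard: the preponderance of the evidence (weight is at least 54).
    (e): 59 (department's 83 disregarded) ≥ 54 [met]
  Stage III.1 carried; the burden shifts to the department.
Stage III.2 — burden on department; standard: a scintilla of evidence (weight is at least 13).
    (f): 12 (appellant's 61 disregarded) < 13 [not met]
  Not every element is met, so the department fails to carry Stage III.2.
The analysis ends at Stage III.2; the appellant prevails on this issue.
Per-issue: Issue I → appellant; Issue II → appellant; Issue III → appellant. The appellant must prevail on every issue; overall, the appellant prevails.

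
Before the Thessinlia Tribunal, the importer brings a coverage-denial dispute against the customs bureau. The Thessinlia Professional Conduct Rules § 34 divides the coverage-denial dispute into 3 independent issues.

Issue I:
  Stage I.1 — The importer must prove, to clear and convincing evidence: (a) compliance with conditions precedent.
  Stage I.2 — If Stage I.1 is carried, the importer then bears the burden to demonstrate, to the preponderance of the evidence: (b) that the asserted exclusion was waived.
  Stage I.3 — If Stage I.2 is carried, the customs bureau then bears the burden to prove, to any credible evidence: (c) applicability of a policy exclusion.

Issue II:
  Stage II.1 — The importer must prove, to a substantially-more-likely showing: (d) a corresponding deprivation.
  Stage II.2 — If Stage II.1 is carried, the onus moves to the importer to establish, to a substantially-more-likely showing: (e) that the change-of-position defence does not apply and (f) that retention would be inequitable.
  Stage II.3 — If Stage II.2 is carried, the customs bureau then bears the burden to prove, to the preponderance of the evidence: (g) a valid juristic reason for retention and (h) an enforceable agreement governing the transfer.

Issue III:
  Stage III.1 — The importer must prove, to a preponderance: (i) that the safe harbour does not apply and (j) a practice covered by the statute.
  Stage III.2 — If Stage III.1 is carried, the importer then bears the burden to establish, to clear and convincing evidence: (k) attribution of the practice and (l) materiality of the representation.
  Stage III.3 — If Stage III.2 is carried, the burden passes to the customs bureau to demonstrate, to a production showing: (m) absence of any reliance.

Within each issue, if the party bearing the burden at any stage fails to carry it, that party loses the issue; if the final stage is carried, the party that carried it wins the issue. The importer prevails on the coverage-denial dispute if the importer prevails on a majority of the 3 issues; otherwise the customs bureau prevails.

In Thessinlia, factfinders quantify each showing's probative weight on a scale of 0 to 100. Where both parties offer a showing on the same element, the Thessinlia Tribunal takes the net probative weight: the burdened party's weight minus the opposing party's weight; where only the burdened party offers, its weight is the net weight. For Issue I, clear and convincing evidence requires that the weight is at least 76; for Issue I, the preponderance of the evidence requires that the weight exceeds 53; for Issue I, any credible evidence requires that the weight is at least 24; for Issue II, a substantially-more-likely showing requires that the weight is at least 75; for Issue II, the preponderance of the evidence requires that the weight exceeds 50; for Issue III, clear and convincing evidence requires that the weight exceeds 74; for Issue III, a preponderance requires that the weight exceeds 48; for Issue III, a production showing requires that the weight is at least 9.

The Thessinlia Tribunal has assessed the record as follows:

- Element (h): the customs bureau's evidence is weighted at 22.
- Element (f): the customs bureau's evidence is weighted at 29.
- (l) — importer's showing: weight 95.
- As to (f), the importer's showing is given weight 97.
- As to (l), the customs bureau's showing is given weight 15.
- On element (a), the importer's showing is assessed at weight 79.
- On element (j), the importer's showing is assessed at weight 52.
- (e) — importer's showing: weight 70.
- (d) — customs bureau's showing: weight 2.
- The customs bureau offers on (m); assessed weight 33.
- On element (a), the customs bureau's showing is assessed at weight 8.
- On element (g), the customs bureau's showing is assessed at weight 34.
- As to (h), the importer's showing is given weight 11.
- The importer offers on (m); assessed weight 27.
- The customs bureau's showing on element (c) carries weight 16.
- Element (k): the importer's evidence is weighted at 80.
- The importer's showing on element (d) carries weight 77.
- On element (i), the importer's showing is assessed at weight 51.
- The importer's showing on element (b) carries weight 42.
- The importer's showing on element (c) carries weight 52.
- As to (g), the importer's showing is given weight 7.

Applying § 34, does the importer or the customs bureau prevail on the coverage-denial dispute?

— Issue I —
At Stage I.1 the importer must meet clear and convincing evidence (weight is at least 76): on (a) the weight is 79 less the opposing 8 gives net 71, which does not reach 76, so (a) does not meet the standard.
  Not every element is met, so the importer fails to carry Stage I.1.
The analysis ends at Stage I.1; the customs bureau prevails on this issue.
— Issue II —
At Stage II.1 the importer must meet a substantially-more-likely showing (weight is at least 75): on (d) the weight is 77 less the opposing 2 gives net 75, ≥ 75, so (d) meets the standard.
  Stage II.1 carried; the burden remains with the importer.
At Stage II.2 the importer must meet a substantially-more-likely showing (weight is at least 75): on (e) the weight is 70, < 75, so (e) does not meet the standard; on (f) the weight is 97 less the opposing 29 gives net 68, < 75, so (f) does not meet the standard.
  The importer does not carry Stage II.2.
The analysis ends at Stage II.2; the customs bureau prevails on this issue.
— Issue III —
At Stage III.1 the importer must meet a preponderance (weight exceeds 48): on (i) the weight is 51, which does exceed 48, so (i) meets the standard; on (j) the weight is 52, which does exceed 48, so (j) meets the standard.
  Stage III.1 carried; the burden remains with the importer.
At Stage III.2 the importer must meet clear and convincing evidence (weight exceeds 74): on (k) the weight is 80, which does exceed 74, so (k) meets the standard; on (l) the weight is 95 less the opposing 15 gives net 80, > 74, so (l) meets the standard.
  All elements met. The burden passes to the customs bureau.
At Stage III.3 the customs bureau must meet a production showing (weight is at least 9): on (m) the weight is 33 less the opposing 27 gives net 6, which does not reach 9, so (m) does not meet the standard.
  The customs bureau does not carry Stage III.3.
The importer prevails on this issue.
Per-issue: Issue I → customs bureau; Issue II → customs bureau; Issue III → importer. The importer must prevail on a majority of issues; overall, the customs bureau prevails.

customs bureau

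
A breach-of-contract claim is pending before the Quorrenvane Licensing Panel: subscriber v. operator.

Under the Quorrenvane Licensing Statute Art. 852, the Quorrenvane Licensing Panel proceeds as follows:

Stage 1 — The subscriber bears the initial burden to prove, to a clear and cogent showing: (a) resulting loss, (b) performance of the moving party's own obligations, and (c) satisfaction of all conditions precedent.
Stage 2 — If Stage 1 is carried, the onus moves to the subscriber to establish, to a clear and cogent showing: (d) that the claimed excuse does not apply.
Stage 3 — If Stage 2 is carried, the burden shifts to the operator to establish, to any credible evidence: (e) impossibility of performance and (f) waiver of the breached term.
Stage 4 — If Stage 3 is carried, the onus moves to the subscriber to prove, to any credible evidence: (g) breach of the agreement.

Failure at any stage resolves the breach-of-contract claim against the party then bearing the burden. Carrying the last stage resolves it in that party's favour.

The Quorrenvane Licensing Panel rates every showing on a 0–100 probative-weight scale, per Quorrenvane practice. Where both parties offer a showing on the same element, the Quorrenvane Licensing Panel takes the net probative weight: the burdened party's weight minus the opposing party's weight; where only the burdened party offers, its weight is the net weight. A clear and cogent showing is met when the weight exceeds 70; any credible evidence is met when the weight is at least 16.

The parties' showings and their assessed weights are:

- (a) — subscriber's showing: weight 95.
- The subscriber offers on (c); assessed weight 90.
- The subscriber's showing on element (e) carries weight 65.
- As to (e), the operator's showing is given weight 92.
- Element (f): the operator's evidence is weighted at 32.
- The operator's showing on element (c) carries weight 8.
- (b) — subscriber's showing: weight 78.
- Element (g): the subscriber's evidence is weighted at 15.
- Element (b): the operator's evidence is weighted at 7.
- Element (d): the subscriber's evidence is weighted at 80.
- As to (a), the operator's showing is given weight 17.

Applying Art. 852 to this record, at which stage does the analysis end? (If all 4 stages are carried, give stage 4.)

Stage 1 (subscriber, a clear and cogent showing, weight exceeds 70): (a) net 95−17=78 > 70 — meets; (b) net 78−7=71 > 70 — meets; (c) net 90−8=82 > 70 — meets.
  All elements met. The subscriber retains the burden for Stage 2.
Stage 2 (subscriber, a clear and cogent showing, weight exceeds 70): (d) 80 > 70 — meets.
  Stage 2 is satisfied; the onus moves to the operator.
Stage 3 (operator, any credible evidence, weight is at least 16): (e) net 92−65=27 ≥ 16 — meets; (f) 32 ≥ 16 — meets.
  Stage 3 carried; the burden shifts to the subscriber.
Stage 4 (subscriber, any credible evidence, weight is at least 16): (g) 15 < 16 — fails.
  Stage 4 not carried; the subscriber fails its burden.
The operator prevails.

stage 4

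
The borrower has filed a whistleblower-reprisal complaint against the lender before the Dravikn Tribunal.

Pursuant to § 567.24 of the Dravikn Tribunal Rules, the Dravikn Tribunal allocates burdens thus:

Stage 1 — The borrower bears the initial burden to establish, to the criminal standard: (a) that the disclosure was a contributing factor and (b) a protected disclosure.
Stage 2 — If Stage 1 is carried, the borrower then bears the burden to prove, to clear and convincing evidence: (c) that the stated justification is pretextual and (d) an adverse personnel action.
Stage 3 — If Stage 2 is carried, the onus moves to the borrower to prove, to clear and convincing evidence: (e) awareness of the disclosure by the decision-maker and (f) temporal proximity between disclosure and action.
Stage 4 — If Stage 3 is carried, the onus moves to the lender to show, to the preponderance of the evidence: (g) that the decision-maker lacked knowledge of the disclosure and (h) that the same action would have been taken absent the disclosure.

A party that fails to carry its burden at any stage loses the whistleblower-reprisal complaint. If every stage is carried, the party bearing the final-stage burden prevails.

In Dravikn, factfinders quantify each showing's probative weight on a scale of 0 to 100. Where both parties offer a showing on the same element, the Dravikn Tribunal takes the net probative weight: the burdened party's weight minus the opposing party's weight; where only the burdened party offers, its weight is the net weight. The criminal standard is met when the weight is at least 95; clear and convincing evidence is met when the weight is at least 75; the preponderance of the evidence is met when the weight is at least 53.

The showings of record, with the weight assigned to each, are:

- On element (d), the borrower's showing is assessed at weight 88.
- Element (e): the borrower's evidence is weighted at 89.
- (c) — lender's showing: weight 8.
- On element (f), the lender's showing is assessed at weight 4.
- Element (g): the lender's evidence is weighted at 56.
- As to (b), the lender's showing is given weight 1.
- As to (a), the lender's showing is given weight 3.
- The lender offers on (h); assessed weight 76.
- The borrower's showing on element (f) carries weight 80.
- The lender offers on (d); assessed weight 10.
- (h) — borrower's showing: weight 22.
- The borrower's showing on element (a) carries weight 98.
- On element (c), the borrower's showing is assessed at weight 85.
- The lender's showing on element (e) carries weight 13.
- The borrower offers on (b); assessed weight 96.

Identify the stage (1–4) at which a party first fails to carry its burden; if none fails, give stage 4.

stage 4

Stage 1 — burden on borrower; standard: the criminal standard (weight is at least 95).
    (a): 98 − 3 = 95 ≥ 95 [met]
    (b): 96 − 1 = 95 ≥ 95 [met]
  All elements met. The borrower retains the burden for Stage 2.
Stage 2 — burden on borrower; standard: clear and convincing evidence (weight is at least 75).
    (c): 85 − 8 = 77 ≥ 75 [met]
    (d): 88 − 10 = 78 ≥ 75 [met]
  Stage 2 is satisfied; the borrower continues to bear the burden.
Stage 3 — burden on borrower; standard: clear and convincing evidence (weight is at least 75).
    (e): 89 − 13 = 76 ≥ 75 [met]
    (f): 80 − 4 = 76 ≥ 75 [met]
  All elements met. The burden passes to the lender.
Stage 4 — burden on lender; standard: the preponderance of the evidence (weight is at least 53).
    (g): 56 ≥ 53 [met]
    (h): 76 − 22 = 54 ≥ 53 [met]
  Stage 4 carried; the final stage is satisfied.
Every stage carried; the lender prevails.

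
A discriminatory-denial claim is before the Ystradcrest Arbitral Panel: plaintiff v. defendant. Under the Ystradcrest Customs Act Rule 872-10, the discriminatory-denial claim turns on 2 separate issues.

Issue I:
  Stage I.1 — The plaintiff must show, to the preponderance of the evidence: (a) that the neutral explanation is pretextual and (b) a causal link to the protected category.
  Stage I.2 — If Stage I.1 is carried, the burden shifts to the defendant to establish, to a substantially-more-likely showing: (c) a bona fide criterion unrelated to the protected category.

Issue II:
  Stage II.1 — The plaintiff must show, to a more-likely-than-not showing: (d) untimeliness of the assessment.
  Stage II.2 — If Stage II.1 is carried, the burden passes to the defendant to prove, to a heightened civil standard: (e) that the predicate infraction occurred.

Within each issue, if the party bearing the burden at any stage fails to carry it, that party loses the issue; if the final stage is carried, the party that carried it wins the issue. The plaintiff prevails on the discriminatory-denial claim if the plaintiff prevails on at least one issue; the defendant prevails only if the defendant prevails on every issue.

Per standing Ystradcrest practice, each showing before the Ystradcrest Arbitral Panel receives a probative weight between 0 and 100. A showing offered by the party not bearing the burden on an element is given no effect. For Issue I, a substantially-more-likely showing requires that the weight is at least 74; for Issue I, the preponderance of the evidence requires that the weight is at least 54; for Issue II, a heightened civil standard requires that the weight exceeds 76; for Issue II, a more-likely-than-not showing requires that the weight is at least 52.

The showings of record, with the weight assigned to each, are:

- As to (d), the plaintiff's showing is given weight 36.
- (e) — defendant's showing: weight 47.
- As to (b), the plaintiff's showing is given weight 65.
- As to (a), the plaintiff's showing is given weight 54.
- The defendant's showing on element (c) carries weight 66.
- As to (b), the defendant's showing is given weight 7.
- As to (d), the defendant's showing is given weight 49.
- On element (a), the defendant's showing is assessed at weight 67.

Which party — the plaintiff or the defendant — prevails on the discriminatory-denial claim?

plaintiff

— Issue I —
Stage I.1 — burden on plaintiff; standard: the preponderance of the evidence (weight is at least 54).
    (a): 54 (defendant's 67 disregarded) ≥ 54 [met]
    (b): 65 (defendant's 7 disregarded) ≥ 54 [met]
  Stage I.1 carried; the burden shifts to the defendant.
Stage I.2 — burden on defendant; standard: a substantially-more-likely showing (weight is at least 74).
    (c): 66 < 74 [not met]
  Not every element is met, so the defendant fails to carry Stage I.2.
So the plaintiff prevails on this issue.
— Issue II —
Stage II.1 — burden on plaintiff; standard: a more-likely-than-not showing (weight is at least 52).
    (d): 36 (defendant's 49 disregarded) < 52 [not met]
  The plaintiff does not carry Stage II.1.
The defendant prevails on this issue.
Per-issue: Issue I → plaintiff; Issue II → defendant. The plaintiff must prevail on at least one issue; overall, the plaintiff prevails.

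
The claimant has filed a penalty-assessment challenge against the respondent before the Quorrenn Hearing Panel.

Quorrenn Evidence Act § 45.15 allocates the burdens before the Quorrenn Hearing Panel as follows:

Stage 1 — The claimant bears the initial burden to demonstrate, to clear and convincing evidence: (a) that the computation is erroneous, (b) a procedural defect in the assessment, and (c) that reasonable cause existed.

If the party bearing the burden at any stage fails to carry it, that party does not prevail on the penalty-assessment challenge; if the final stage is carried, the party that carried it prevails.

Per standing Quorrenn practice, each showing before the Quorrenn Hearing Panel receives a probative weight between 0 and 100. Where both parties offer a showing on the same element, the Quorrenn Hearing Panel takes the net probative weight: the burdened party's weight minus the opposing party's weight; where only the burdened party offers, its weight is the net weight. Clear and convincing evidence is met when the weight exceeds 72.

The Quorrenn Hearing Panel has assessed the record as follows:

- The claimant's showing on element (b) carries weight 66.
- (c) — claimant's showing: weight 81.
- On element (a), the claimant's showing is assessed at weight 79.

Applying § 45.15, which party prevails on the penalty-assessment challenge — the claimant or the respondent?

Stage 1 — burden on claimant; standard: clear and convincing evidence (weight exceeds 72).
    (a): 79 > 72 [met]
    (b): 66 ≤ 72 [not met]
    (c): 81 > 72 [met]
  The claimant does not carry Stage 1.
So the respondent prevails.

respondent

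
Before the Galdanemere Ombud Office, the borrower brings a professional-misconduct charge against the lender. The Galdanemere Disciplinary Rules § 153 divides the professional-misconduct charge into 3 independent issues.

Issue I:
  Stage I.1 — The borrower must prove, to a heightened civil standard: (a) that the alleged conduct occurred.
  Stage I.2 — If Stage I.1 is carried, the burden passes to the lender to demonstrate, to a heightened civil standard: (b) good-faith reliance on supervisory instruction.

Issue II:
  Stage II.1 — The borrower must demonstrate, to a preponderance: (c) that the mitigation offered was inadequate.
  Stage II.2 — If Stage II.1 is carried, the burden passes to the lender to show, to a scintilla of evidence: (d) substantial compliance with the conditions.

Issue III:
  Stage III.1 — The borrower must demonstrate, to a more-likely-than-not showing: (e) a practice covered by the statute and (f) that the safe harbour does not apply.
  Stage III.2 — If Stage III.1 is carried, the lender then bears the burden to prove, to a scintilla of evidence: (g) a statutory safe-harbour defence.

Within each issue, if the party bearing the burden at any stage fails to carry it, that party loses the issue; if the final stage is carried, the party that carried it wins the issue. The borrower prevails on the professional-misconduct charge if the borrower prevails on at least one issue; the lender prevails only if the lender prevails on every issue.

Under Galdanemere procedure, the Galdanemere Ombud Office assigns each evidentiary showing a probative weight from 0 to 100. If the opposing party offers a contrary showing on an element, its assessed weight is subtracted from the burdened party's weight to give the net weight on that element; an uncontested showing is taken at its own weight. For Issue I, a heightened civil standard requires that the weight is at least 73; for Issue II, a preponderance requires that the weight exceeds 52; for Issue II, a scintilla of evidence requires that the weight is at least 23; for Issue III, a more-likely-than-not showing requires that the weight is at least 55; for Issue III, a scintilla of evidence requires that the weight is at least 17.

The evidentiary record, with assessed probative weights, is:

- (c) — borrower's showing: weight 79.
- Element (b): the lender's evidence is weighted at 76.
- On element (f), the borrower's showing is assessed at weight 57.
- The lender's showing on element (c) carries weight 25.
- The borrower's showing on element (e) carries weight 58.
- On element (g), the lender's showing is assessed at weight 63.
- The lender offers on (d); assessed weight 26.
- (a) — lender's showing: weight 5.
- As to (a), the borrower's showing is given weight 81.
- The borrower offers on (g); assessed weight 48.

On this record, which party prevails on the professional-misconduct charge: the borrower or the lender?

borrower

— Issue I —
Stage I.1 — burden on borrower; standard: a heightened civil standard (weight is at least 73).
    (a): 81 − 5 = 76 ≥ 73 [met]
  Stage I.1 carried; the burden shifts to the lender.
Stage I.2 — burden on lender; standard: a heightened civil standard (weight is at least 73).
    (b): 76 ≥ 73 [met]
  The lender carries the last stage.
All stages carried — the lender prevails on this issue.
— Issue II —
Stage II.1 — burden on borrower; standard: a preponderance (weight exceeds 52).
    (c): 79 − 25 = 54 > 52 [met]
  All elements met. The burden passes to the lender.
Stage II.2 — burden on lender; standard: a scintilla of evidence (weight is at least 23).
    (d): 26 ≥ 23 [met]
  All elements met at the final stage.
With every stage satisfied, the lender prevails on this issue.
— Issue III —
Stage III.1 — burden on borrower; standard: a more-likely-than-not showing (weight is at least 55).
    (e): 58 ≥ 55 [met]
    (f): 57 ≥ 55 [met]
  The borrower carries Stage III.1; the lender now bears the burden.
Stage III.2 — burden on lender; standard: a scintilla of evidence (weight is at least 17).
    (g): 63 − 48 = 15 < 17 [not met]
  The lender does not carry Stage III.2.
The analysis ends at Stage III.2; the borrower prevails on this issue.
Per-issue: Issue I → lender; Issue II → lender; Issue III → borrower. The borrower must prevail on at least one issue; overall, the borrower prevails.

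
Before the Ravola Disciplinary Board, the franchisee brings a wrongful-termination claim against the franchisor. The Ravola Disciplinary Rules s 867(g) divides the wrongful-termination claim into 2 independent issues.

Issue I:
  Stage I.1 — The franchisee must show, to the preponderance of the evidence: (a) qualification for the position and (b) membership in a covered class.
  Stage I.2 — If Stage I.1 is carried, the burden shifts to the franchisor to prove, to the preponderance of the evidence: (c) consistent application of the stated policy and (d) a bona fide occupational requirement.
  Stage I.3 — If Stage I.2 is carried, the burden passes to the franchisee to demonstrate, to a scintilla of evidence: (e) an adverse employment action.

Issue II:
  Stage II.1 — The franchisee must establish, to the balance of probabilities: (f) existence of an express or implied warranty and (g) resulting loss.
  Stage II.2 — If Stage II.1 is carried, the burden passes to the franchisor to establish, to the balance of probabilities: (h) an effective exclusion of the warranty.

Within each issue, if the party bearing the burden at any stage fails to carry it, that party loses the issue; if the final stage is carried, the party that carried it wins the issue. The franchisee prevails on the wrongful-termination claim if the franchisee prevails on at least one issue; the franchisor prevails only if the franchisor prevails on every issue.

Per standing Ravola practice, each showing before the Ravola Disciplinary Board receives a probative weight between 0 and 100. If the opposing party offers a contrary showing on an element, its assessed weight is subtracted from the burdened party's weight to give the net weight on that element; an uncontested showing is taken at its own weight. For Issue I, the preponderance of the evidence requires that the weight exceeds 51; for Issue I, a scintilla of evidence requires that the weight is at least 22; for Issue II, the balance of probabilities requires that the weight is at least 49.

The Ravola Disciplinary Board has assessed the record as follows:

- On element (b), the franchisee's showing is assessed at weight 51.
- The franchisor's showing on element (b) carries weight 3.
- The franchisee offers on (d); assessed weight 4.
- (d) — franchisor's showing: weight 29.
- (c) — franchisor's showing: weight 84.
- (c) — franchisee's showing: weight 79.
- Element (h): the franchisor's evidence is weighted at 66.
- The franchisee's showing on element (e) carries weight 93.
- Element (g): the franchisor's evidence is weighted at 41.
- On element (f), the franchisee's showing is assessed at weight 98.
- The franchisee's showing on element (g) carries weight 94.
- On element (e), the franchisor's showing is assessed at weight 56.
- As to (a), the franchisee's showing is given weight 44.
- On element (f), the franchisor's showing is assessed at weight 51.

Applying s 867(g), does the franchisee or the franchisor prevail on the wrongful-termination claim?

franchisor

— Issue I —
At Stage I.1 the franchisee must meet the preponderance of the evidence (weight exceeds 51): on (a) the weight is 44, ≤ 51, so (a) does not meet the standard; on (b) the weight is 51 less the opposing 3 gives net 48, which does not exceed 51, so (b) does not meet the standard.
  The franchisee does not carry Stage I.1.
The franchisor prevails on this issue.
— Issue II —
Stage II.1 (franchisee, the balance of probabilities, weight is at least 49): (f) net 98−51=47 < 49 — fails; (g) net 94−41=53 ≥ 49 — meets.
  Not every element is met, so the franchisee fails to carry Stage II.1.
The analysis ends at Stage II.1; the franchisor prevails on this issue.
Per-issue: Issue I → franchisor; Issue II → franchisor. The franchisee must prevail on at least one issue; overall, the franchisor prevails.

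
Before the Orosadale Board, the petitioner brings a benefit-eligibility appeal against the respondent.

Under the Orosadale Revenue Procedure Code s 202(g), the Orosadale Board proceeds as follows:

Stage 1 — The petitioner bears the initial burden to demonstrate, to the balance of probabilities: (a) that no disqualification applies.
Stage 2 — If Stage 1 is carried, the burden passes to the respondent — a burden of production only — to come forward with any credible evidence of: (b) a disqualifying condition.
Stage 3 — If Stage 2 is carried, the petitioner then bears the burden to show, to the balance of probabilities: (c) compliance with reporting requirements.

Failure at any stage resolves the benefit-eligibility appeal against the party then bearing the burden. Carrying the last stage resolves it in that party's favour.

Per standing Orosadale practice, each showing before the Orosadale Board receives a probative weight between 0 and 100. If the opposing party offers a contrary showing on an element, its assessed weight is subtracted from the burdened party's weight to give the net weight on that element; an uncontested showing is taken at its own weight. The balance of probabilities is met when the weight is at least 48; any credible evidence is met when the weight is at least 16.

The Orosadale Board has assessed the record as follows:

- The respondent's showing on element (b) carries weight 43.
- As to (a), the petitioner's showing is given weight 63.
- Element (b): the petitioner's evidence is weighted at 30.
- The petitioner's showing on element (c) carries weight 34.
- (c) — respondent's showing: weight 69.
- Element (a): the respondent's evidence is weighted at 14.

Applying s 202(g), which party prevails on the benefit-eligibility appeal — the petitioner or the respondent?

petitioner

Stage 1 — burden on petitioner; standard: the balance of probabilities (weight is at least 48).
    (a): 63 − 14 = 49 ≥ 48 [met]
  The petitioner carries Stage 1; the respondent now bears the burden.
Stage 2 — burden on respondent; standard: any credible evidence (weight is at least 16).
    (b): 43 − 30 = 13 < 16 [not met]
  The respondent does not carry Stage 2.
The analysis ends at Stage 2; the petitioner prevails.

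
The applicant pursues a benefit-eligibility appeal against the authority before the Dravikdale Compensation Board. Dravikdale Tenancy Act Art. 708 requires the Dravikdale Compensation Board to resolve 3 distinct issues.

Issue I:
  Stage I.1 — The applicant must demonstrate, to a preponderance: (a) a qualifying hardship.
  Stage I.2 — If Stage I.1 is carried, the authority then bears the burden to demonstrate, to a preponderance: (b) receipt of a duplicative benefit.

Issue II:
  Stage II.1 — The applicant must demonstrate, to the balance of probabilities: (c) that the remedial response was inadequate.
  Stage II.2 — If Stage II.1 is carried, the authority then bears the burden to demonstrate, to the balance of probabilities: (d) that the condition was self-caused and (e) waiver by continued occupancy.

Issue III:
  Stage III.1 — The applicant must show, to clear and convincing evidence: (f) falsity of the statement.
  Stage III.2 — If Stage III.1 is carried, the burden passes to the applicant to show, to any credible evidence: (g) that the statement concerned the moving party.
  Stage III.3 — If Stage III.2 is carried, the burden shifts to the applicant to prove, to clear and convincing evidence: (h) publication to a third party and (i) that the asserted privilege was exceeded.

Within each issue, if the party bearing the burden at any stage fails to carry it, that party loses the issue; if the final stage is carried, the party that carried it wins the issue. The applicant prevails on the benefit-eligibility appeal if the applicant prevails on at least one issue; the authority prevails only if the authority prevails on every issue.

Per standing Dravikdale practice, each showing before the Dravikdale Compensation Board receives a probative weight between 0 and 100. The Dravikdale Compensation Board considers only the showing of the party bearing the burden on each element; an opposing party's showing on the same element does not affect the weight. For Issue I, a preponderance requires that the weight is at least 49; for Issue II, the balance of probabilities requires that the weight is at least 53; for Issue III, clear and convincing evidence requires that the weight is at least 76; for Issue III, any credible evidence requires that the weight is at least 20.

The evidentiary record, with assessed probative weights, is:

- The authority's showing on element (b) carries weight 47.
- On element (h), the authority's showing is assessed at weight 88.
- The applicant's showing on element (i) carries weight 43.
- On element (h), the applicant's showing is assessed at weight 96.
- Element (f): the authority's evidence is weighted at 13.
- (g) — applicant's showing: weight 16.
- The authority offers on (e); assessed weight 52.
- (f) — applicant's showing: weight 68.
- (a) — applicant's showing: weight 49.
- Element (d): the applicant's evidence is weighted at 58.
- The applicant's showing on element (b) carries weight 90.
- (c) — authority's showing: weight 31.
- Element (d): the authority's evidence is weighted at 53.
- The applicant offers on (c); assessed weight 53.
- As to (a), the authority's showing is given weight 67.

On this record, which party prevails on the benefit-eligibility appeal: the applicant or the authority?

applicant

— Issue I —
Stage I.1 — burden on applicant; standard: a preponderance (weight is at least 49).
    (a): 49 (authority's 67 disregarded) ≥ 49 [met]
  Stage I.1 is satisfied; the onus moves to the authority.
Stage I.2 — burden on authority; standard: a preponderance (weight is at least 49).
    (b): 47 (applicant's 90 disregarded) < 49 [not met]
  Stage I.2 not carried; the authority fails its burden.
The analysis ends at Stage I.2; the applicant prevails on this issue.
— Issue II —
Stage II.1 (applicant, the balance of probabilities, weight is at least 53): (c) 53 (authority's 31 disregarded) ≥ 53 — meets.
  Stage II.1 carried; the burden shifts to the authority.
Stage II.2 (authority, the balance of probabilities, weight is at least 53): (d) 53 (applicant's 58 disregarded) ≥ 53 — meets; (e) 52 < 53 — fails.
  Stage II.2 not carried; the authority fails its burden.
The analysis ends at Stage II.2; the applicant prevails on this issue.
— Issue III —
Stage III.1 (applicant, clear and convincing evidence, weight is at least 76): (f) 68 (authority's 13 disregarded) < 76 — fails.
  Stage III.1 not carried; the applicant fails its burden.
The authority prevails on this issue.
Per-issue: Issue I → applicant; Issue II → applicant; Issue III → authority. The applicant must prevail on at least one issue; overall, the applicant prevails.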